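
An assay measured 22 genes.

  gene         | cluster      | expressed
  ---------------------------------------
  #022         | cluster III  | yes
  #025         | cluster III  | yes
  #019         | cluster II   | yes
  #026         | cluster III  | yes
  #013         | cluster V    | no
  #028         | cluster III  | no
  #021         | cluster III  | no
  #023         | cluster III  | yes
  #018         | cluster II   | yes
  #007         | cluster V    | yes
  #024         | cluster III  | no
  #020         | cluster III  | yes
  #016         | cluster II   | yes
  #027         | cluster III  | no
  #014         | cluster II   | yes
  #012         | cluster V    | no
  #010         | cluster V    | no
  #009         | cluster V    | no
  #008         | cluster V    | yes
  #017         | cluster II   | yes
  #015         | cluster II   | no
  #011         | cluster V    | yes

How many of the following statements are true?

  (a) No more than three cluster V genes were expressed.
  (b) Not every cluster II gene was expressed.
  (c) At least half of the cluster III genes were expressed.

3

(a) cluster V: |A| = 7, |A ∩ B| = 3; needs |A ∩ B| ≤ 3 — true.
(b) cluster II: |A| = 6, |A ∩ B| = 5; needs A ⊄ B (|A ∖ B| ≥ 1) — true.
(c) cluster III: |A| = 9, |A ∩ B| = 5; needs |A ∩ B| ≥ |A ∖ B| — true.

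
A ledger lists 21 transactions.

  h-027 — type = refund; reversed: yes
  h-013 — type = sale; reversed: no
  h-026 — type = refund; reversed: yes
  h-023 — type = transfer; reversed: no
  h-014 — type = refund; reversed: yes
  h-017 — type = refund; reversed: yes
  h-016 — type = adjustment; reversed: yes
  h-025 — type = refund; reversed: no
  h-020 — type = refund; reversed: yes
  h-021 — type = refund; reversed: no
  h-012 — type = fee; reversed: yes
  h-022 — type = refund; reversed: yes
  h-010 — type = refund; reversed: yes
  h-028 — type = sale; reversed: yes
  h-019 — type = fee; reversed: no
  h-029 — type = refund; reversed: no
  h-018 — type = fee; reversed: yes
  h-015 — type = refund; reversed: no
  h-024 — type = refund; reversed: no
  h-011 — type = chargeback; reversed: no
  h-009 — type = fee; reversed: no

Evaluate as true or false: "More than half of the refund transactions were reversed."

True

Truth condition: |A ∩ B| > |A ∖ B|.
A (the restrictor) = {h-027, h-026, h-014, h-017, h-025, h-020, h-021, h-022, h-010, h-029, h-015, h-024}, |A| = 12.
A ∩ B = {h-027, h-026, h-014, h-017, h-020, h-022, h-010}, so |A ∩ B| = 7.
A ∖ B = {h-025, h-021, h-029, h-015, h-024}, so |A ∖ B| = 5.
7 > 5, so the statement is true.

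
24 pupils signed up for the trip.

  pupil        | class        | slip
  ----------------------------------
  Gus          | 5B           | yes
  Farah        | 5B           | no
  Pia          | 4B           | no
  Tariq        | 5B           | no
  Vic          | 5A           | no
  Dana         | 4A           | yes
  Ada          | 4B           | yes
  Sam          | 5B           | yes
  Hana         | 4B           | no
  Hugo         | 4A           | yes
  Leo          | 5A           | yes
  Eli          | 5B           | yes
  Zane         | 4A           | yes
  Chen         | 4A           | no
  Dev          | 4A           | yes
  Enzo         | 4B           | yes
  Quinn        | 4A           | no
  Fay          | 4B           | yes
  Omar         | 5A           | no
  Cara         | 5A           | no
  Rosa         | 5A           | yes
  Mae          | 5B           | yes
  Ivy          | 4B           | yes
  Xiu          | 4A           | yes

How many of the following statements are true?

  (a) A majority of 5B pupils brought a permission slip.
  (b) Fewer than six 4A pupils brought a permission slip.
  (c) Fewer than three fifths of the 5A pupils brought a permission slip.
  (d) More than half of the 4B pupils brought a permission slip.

4

(a) 5B: |A| = 6, |A ∩ B| = 4; needs |A ∩ B| > |A ∖ B| — true.
(b) 4A: |A| = 7, |A ∩ B| = 5; needs |A ∩ B| < 6 — true.
(c) 5A: |A| = 5, |A ∩ B| = 2; needs |A ∩ B| / |A| < 3/5 — true.
(d) 4B: |A| = 6, |A ∩ B| = 4; needs |A ∩ B| > |A ∖ B| — true.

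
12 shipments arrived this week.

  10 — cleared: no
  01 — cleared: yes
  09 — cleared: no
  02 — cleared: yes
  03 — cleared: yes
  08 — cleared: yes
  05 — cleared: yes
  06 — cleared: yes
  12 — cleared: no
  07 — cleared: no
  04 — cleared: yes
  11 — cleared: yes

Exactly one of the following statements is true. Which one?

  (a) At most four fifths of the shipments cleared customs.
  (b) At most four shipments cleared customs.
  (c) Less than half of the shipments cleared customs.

|A| = 12, |A ∩ B| = 8, |A ∖ B| = 4.
(a) requires |A ∩ B| / |A| ≤ 4/5: true.
(b) requires |A ∩ B| ≤ 4: false.
(c) requires |A ∩ B| < |A ∖ B|: false.

(a)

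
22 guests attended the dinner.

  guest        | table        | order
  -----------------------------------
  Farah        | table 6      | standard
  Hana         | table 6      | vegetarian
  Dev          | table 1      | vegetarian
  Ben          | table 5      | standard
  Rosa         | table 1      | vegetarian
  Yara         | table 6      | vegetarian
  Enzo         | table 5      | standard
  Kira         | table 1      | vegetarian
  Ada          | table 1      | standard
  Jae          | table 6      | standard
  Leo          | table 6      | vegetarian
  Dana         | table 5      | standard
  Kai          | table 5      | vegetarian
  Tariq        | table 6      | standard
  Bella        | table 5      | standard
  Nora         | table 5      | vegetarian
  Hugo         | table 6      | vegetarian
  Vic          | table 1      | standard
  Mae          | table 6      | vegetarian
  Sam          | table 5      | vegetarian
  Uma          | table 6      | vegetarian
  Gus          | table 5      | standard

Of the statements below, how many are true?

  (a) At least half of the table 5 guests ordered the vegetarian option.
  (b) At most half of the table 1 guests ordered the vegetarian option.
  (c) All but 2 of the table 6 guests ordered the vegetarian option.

(a) table 5: |A| = 8, |A ∩ B| = 3; needs |A ∩ B| ≥ |A ∖ B| — false.
(b) table 1: |A| = 5, |A ∩ B| = 3; needs |A ∩ B| ≤ |A ∖ B| — false.
(c) table 6: |A| = 9, |A ∩ B| = 6; needs |A ∖ B| = 2 — false.

0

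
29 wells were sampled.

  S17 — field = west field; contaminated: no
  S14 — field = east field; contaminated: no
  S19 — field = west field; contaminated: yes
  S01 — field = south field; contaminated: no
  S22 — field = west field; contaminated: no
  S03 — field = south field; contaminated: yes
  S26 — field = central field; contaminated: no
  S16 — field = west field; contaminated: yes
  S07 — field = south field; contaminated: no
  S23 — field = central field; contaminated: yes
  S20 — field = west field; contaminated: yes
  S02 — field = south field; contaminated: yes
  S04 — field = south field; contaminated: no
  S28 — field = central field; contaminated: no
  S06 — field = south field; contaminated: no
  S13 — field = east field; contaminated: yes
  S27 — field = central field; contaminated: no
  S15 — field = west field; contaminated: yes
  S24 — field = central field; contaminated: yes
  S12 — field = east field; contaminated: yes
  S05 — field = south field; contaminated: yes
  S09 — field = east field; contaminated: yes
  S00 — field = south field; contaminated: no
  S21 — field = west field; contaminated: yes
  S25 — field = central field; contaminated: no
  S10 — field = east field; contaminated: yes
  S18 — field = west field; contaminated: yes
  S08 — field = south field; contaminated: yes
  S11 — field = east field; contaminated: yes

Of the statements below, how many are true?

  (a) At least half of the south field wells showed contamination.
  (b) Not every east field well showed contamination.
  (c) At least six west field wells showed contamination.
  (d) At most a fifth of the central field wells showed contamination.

(a) south field: |A| = 9, |A ∩ B| = 4; needs |A ∩ B| ≥ |A ∖ B| — false.
(b) east field: |A| = 6, |A ∩ B| = 5; needs A ⊄ B (|A ∖ B| ≥ 1) — true.
(c) west field: |A| = 8, |A ∩ B| = 6; needs |A ∩ B| ≥ 6 — true.
(d) central field: |A| = 6, |A ∩ B| = 2; needs |A ∩ B| / |A| ≤ 1/5 — false.

2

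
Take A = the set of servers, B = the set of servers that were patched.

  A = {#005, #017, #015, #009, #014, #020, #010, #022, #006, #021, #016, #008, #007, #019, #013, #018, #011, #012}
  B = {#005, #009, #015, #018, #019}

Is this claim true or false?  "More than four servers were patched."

Truth condition: |A ∩ B| > 4.
|A| = 18, |A ∩ B| = 5, |A ∖ B| = 13.
|A ∩ B| = 5, so the statement is true.

True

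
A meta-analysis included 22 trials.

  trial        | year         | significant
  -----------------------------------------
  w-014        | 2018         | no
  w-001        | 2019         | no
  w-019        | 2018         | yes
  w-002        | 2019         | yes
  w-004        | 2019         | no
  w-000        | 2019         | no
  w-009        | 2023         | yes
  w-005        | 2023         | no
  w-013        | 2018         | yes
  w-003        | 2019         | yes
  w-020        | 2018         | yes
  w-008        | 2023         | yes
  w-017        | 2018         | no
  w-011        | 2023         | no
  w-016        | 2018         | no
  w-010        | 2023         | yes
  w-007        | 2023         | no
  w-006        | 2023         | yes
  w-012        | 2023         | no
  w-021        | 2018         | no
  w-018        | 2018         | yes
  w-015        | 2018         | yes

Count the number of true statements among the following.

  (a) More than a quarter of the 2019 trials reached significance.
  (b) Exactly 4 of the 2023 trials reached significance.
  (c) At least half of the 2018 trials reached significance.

3

(a) 2019: |A| = 5, |A ∩ B| = 2; needs |A ∩ B| / |A| > 1/4 — true.
(b) 2023: |A| = 8, |A ∩ B| = 4; needs |A ∩ B| = 4 — true.
(c) 2018: |A| = 9, |A ∩ B| = 5; needs |A ∩ B| ≥ |A ∖ B| — true.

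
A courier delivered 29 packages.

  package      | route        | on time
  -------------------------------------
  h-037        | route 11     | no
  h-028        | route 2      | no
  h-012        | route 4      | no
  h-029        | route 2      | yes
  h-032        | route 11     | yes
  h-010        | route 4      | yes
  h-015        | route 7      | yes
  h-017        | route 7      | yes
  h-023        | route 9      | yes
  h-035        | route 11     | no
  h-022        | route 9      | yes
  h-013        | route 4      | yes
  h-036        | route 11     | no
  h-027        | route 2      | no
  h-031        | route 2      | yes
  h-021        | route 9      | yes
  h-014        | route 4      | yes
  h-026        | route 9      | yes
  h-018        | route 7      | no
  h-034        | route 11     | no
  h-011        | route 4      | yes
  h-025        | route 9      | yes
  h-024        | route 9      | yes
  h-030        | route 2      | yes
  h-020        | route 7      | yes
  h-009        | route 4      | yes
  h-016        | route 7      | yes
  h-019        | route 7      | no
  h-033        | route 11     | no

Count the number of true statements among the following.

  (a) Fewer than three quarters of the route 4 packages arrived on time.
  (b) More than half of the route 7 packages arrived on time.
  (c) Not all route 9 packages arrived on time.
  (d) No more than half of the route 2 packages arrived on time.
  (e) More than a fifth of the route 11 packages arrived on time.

1

(a) route 4: |A| = 6, |A ∩ B| = 5; needs |A ∩ B| / |A| < 3/4 — false.
(b) route 7: |A| = 6, |A ∩ B| = 4; needs |A ∩ B| > |A ∖ B| — true.
(c) route 9: |A| = 6, |A ∩ B| = 6; needs A ⊄ B (|A ∖ B| ≥ 1) — false.
(d) route 2: |A| = 5, |A ∩ B| = 3; needs |A ∩ B| ≤ |A ∖ B| — false.
(e) route 11: |A| = 6, |A ∩ B| = 1; needs |A ∩ B| / |A| > 1/5 — false.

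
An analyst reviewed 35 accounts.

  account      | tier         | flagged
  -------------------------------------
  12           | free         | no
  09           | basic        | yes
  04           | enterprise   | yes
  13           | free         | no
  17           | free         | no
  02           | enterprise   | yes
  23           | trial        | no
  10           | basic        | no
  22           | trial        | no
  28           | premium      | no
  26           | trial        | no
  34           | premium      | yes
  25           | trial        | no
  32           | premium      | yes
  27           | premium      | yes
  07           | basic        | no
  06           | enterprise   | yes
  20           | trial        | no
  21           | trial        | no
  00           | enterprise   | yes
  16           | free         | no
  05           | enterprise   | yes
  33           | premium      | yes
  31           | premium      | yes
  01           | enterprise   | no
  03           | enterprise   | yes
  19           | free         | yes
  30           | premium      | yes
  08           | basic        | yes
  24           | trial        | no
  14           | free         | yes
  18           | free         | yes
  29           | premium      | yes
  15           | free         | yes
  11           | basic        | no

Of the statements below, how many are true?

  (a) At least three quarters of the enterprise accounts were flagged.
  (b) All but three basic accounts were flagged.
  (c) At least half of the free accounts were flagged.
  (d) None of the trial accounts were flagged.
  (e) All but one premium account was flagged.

5

(a) enterprise: |A| = 7, |A ∩ B| = 6; needs |A ∩ B| / |A| ≥ 3/4 — true.
(b) basic: |A| = 5, |A ∩ B| = 2; needs |A ∖ B| = 3 — true.
(c) free: |A| = 8, |A ∩ B| = 4; needs |A ∩ B| ≥ |A ∖ B| — true.
(d) trial: |A| = 7, |A ∩ B| = 0; needs A ∩ B = ∅ (|A ∩ B| = 0) — true.
(e) premium: |A| = 8, |A ∩ B| = 7; needs |A ∖ B| = 1 — true.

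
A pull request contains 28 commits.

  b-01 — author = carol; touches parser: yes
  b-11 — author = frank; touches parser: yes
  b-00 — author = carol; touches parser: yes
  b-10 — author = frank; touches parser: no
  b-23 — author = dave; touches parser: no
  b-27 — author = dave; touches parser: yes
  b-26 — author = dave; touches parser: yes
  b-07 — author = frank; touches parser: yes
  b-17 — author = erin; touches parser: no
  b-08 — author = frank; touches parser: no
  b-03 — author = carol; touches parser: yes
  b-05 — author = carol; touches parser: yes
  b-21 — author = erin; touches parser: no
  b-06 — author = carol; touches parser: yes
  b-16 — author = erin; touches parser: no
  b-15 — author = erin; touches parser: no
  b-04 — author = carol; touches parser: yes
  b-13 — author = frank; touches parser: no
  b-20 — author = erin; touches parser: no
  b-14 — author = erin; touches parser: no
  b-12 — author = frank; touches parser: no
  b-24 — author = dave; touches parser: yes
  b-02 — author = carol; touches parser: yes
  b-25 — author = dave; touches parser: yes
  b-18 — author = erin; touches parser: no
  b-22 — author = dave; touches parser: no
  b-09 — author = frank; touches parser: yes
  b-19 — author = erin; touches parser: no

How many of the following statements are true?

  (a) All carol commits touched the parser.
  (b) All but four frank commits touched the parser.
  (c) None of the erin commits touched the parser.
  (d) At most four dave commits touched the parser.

4

(a) carol: |A| = 7, |A ∩ B| = 7; needs A ⊆ B, i.e. every element of A is in B (|A ∖ B| = 0) — true.
(b) frank: |A| = 7, |A ∩ B| = 3; needs |A ∖ B| = 4 — true.
(c) erin: |A| = 8, |A ∩ B| = 0; needs A ∩ B = ∅ (|A ∩ B| = 0) — true.
(d) dave: |A| = 6, |A ∩ B| = 4; needs |A ∩ B| ≤ 4 — true.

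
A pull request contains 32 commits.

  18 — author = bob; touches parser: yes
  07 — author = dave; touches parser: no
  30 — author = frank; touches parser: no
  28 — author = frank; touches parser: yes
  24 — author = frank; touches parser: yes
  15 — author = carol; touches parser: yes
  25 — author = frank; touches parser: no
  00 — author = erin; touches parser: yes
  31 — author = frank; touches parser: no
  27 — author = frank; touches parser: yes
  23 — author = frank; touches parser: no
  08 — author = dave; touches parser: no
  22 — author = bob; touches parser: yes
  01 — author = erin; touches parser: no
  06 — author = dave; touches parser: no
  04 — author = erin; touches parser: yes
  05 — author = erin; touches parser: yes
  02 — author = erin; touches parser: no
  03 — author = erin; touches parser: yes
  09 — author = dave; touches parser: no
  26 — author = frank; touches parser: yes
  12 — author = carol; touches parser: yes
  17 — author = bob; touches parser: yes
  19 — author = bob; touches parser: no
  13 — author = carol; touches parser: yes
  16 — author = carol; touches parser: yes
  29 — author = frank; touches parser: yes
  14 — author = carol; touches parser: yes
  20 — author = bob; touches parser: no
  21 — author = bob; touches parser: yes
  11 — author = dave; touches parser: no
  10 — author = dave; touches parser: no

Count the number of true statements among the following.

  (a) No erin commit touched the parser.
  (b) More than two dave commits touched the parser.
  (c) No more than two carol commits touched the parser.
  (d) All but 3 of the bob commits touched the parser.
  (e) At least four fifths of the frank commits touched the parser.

(a) erin: |A| = 6, |A ∩ B| = 4; needs A ∩ B = ∅ (|A ∩ B| = 0) — false.
(b) dave: |A| = 6, |A ∩ B| = 0; needs |A ∩ B| > 2 — false.
(c) carol: |A| = 5, |A ∩ B| = 5; needs |A ∩ B| ≤ 2 — false.
(d) bob: |A| = 6, |A ∩ B| = 4; needs |A ∖ B| = 3 — false.
(e) frank: |A| = 9, |A ∩ B| = 5; needs |A ∩ B| / |A| ≥ 4/5 — false.

0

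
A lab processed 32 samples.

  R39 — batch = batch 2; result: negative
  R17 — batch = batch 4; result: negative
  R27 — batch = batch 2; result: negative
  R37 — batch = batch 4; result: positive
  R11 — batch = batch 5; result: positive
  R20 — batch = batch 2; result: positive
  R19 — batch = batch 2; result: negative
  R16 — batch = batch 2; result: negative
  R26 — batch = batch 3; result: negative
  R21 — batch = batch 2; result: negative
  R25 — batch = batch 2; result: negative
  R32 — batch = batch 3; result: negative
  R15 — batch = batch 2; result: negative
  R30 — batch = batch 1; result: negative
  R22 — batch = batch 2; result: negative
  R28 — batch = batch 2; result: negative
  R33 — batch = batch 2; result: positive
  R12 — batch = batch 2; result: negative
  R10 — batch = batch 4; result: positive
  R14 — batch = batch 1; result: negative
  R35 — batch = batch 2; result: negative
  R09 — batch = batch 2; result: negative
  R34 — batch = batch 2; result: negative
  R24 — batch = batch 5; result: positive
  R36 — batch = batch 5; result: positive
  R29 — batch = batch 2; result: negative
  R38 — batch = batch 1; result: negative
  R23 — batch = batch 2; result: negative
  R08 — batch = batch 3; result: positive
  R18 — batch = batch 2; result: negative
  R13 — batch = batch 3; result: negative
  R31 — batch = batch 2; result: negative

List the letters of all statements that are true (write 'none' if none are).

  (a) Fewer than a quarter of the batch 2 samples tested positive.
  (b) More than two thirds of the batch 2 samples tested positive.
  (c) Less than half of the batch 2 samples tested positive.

|A| = 19, |A ∩ B| = 2, |A ∖ B| = 17.
(a) |A ∩ B| / |A| < 1/4: holds.
(b) |A ∩ B| / |A| > 2/3: fails.
(c) |A ∩ B| < |A ∖ B|: holds.

(a), (c)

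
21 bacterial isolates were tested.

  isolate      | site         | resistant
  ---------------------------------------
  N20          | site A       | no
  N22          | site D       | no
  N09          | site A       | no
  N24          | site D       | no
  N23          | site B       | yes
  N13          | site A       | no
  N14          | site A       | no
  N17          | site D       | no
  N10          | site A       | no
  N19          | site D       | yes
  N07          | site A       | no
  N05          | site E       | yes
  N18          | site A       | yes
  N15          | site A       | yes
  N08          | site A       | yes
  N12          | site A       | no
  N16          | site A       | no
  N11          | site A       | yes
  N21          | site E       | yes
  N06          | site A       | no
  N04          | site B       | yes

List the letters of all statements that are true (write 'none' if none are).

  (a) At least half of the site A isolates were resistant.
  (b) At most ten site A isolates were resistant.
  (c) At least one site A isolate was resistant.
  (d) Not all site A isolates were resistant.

|A| = 13, |A ∩ B| = 4, |A ∖ B| = 9.
(a) |A ∩ B| ≥ |A ∖ B|: fails.
(b) |A ∩ B| ≤ 10: holds.
(c) A ∩ B ≠ ∅ (|A ∩ B| ≥ 1): holds.
(d) A ⊄ B (|A ∖ B| ≥ 1): holds.

(b), (c), (d)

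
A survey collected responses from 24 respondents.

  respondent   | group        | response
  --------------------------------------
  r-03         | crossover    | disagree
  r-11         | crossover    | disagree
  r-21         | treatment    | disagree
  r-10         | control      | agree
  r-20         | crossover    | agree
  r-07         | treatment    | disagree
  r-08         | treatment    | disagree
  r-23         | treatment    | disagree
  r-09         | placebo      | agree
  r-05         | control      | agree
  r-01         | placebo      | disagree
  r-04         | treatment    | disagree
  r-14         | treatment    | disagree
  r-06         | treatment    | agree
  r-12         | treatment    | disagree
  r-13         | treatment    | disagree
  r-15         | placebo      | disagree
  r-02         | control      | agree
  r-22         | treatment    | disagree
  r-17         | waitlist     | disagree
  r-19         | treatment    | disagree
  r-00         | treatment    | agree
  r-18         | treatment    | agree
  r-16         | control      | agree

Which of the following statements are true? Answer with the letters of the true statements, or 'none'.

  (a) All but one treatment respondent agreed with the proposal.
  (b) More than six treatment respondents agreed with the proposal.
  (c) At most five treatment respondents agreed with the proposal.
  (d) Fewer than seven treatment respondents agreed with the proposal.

|A| = 13, |A ∩ B| = 3, |A ∖ B| = 10.
(a) |A ∖ B| = 1: fails.
(b) |A ∩ B| > 6: fails.
(c) |A ∩ B| ≤ 5: holds.
(d) |A ∩ B| < 7: holds.

(c), (d)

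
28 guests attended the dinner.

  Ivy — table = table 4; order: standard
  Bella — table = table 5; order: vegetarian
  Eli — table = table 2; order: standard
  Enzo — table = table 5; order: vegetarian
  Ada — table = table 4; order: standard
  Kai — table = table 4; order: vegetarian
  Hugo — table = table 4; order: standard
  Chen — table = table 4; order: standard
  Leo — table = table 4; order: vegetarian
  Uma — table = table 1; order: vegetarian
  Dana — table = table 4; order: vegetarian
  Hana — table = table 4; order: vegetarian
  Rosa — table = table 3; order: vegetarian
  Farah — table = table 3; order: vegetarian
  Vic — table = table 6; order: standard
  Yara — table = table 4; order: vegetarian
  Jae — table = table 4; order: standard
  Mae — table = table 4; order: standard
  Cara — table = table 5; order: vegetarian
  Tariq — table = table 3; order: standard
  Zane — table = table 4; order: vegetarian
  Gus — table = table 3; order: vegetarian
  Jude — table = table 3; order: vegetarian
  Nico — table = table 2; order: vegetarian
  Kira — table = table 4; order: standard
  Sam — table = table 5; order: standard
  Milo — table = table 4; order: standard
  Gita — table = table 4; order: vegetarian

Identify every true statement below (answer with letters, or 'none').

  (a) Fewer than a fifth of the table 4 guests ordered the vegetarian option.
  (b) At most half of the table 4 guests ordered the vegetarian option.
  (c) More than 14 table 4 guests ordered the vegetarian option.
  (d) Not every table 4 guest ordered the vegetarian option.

(b), (d)

|A| = 15, |A ∩ B| = 7, |A ∖ B| = 8.
(a) |A ∩ B| / |A| < 1/5: fails.
(b) |A ∩ B| ≤ |A ∖ B|: holds.
(c) |A ∩ B| > 14: fails.
(d) A ⊄ B (|A ∖ B| ≥ 1): holds.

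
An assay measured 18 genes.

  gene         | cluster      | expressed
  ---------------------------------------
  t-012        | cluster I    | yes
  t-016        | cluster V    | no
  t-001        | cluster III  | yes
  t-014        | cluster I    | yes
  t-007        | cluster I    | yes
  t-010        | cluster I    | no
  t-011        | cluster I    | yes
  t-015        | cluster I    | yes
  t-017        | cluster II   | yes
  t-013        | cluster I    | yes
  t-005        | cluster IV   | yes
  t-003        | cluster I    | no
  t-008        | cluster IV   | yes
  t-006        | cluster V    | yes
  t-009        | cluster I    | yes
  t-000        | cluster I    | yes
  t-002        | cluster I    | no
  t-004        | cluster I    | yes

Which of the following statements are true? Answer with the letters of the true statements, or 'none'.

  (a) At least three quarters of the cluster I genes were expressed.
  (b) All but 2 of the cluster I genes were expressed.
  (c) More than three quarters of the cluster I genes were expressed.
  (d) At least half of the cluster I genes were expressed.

|A| = 12, |A ∩ B| = 9, |A ∖ B| = 3.
(a) |A ∩ B| / |A| ≥ 3/4: holds.
(b) |A ∖ B| = 2: fails.
(c) |A ∩ B| / |A| > 3/4: fails.
(d) |A ∩ B| ≥ |A ∖ B|: holds.

(a), (d)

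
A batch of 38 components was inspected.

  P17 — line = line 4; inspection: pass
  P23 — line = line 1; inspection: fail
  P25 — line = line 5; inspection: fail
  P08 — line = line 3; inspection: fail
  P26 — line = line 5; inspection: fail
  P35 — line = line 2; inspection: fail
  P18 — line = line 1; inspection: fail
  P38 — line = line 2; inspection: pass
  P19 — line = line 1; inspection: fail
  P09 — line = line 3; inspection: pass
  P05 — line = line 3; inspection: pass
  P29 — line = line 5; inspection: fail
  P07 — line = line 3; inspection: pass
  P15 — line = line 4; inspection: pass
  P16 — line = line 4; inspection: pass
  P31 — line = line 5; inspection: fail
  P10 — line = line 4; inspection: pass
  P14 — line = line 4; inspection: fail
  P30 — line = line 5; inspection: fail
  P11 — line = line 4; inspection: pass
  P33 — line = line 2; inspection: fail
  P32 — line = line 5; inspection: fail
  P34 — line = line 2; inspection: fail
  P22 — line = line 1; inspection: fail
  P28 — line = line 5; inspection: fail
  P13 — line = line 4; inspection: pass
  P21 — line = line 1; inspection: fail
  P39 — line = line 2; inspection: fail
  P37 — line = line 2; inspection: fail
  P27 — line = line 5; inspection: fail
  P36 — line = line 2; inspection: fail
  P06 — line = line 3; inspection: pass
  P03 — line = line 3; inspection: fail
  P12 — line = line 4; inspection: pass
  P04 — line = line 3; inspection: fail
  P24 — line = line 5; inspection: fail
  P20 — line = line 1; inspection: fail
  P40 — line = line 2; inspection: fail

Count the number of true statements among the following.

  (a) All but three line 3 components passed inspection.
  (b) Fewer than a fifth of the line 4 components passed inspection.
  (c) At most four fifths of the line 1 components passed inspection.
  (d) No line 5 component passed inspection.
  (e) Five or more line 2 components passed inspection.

3

(a) line 3: |A| = 7, |A ∩ B| = 4; needs |A ∖ B| = 3 — true.
(b) line 4: |A| = 8, |A ∩ B| = 7; needs |A ∩ B| / |A| < 1/5 — false.
(c) line 1: |A| = 6, |A ∩ B| = 0; needs |A ∩ B| / |A| ≤ 4/5 — true.
(d) line 5: |A| = 9, |A ∩ B| = 0; needs A ∩ B = ∅ (|A ∩ B| = 0) — true.
(e) line 2: |A| = 8, |A ∩ B| = 1; needs |A ∩ B| ≥ 5 — false.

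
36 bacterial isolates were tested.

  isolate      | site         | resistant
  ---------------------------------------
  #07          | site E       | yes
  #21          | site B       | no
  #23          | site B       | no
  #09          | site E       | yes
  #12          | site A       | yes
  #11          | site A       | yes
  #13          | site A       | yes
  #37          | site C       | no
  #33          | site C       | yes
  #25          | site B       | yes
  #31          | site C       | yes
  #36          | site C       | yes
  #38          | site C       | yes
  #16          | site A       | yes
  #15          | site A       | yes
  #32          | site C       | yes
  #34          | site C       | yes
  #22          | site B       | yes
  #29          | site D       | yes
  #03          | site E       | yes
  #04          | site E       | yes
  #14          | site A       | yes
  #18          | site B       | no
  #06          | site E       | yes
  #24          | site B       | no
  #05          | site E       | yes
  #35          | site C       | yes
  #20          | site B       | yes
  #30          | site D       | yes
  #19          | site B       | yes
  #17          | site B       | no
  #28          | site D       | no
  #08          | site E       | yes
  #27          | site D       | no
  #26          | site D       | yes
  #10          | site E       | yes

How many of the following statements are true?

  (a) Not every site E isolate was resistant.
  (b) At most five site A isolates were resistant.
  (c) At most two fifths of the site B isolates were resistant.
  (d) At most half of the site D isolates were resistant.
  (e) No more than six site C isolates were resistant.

(a) site E: |A| = 8, |A ∩ B| = 8; needs A ⊄ B (|A ∖ B| ≥ 1) — false.
(b) site A: |A| = 6, |A ∩ B| = 6; needs |A ∩ B| ≤ 5 — false.
(c) site B: |A| = 9, |A ∩ B| = 4; needs |A ∩ B| / |A| ≤ 2/5 — false.
(d) site D: |A| = 5, |A ∩ B| = 3; needs |A ∩ B| ≤ |A ∖ B| — false.
(e) site C: |A| = 8, |A ∩ B| = 7; needs |A ∩ B| ≤ 6 — false.

0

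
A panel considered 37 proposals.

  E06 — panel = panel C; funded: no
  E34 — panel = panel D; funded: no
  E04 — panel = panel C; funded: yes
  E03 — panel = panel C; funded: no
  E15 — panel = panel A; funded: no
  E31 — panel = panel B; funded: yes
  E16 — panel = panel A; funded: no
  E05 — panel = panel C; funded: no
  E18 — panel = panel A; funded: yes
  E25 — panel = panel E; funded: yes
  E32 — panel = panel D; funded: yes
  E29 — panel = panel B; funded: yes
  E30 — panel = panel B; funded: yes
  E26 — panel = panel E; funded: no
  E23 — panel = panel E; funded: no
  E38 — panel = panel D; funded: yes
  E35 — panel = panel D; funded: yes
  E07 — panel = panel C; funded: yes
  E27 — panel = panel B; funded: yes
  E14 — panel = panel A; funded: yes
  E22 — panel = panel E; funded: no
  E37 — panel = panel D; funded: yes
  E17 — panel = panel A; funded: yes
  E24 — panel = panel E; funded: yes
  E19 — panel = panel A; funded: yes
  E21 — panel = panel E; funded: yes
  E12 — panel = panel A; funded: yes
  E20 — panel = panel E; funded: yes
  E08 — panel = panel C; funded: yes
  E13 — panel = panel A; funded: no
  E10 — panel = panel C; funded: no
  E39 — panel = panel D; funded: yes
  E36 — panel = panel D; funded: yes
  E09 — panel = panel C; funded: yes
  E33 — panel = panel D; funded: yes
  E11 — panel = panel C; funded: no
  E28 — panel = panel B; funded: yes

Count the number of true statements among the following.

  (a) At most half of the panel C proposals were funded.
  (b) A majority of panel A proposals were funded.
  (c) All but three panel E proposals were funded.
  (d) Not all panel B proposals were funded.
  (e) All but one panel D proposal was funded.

(a) panel C: |A| = 9, |A ∩ B| = 4; needs |A ∩ B| ≤ |A ∖ B| — true.
(b) panel A: |A| = 8, |A ∩ B| = 5; needs |A ∩ B| > |A ∖ B| — true.
(c) panel E: |A| = 7, |A ∩ B| = 4; needs |A ∖ B| = 3 — true.
(d) panel B: |A| = 5, |A ∩ B| = 5; needs A ⊄ B (|A ∖ B| ≥ 1) — false.
(e) panel D: |A| = 8, |A ∩ B| = 7; needs |A ∖ B| = 1 — true.

4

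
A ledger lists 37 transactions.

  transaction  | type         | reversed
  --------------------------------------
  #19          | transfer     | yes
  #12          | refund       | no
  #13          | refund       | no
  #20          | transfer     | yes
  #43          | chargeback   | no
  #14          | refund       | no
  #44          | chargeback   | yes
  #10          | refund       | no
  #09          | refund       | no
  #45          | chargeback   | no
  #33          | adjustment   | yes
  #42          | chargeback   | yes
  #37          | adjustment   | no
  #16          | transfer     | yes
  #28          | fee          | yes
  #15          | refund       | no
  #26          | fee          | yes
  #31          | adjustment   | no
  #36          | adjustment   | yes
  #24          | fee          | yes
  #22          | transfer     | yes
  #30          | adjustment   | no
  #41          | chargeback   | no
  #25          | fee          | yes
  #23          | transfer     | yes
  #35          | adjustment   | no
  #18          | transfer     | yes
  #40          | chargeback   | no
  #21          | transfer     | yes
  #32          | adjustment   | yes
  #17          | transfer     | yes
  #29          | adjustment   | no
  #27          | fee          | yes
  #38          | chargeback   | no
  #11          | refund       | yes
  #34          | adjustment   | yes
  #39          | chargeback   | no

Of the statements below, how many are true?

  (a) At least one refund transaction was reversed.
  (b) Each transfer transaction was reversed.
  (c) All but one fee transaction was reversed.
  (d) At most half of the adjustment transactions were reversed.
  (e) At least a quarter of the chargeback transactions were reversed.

(a) refund: |A| = 7, |A ∩ B| = 1; needs A ∩ B ≠ ∅ (|A ∩ B| ≥ 1) — true.
(b) transfer: |A| = 8, |A ∩ B| = 8; needs A ⊆ B, i.e. every element of A is in B (|A ∖ B| = 0) — true.
(c) fee: |A| = 5, |A ∩ B| = 5; needs |A ∖ B| = 1 — false.
(d) adjustment: |A| = 9, |A ∩ B| = 4; needs |A ∩ B| ≤ |A ∖ B| — true.
(e) chargeback: |A| = 8, |A ∩ B| = 2; needs |A ∩ B| / |A| ≥ 1/4 — true.

4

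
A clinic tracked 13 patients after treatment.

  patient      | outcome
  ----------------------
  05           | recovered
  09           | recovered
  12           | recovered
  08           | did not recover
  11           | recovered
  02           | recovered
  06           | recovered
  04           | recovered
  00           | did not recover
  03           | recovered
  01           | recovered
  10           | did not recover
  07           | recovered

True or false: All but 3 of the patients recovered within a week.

True

'All but 3 of the patients recovered within a week' holds iff |A ∖ B| = 3.
A (the restrictor) = {05, 09, 12, 08, 11, 02, 06, 04, 00, 03, 01, 10, 07}, |A| = 13.
A ∖ B = {08, 00, 10}, so |A ∖ B| = 3.
|A ∖ B| = 3, so the statement is true.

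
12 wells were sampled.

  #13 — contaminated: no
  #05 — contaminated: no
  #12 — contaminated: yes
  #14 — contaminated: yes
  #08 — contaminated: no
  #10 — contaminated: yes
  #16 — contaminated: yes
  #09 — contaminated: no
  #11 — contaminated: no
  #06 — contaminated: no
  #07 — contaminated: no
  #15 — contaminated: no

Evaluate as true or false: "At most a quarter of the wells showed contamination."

False

'At most a quarter of the wells showed contamination' holds iff |A ∩ B| / |A| ≤ 1/4.
A (the restrictor) = {#13, #05, #12, #14, #08, #10, #16, #09, #11, #06, #07, #15}, |A| = 12.
A ∩ B = {#12, #14, #10, #16}, so |A ∩ B| = 4.
A ∖ B = {#13, #05, #08, #09, #11, #06, #07, #15}, so |A ∖ B| = 8.
|A ∩ B|/|A| = 4/12, so the statement is false.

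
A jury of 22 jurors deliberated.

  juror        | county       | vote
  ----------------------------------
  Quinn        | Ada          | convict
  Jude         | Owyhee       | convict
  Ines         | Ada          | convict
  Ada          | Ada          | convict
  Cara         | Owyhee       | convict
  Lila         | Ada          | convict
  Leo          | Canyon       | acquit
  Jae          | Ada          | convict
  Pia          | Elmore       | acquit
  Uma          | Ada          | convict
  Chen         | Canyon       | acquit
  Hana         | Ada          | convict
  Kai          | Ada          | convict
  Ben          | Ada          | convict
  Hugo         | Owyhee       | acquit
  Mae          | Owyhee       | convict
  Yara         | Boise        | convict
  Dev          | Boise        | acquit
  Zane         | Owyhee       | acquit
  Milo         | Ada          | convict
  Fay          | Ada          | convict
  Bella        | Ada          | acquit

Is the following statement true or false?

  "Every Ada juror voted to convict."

False

Truth condition: A ⊆ B, i.e. every element of A is in B (|A ∖ B| = 0).
A (the restrictor) = {Quinn, Ines, Ada, Lila, Jae, Uma, Hana, Kai, Ben, Milo, Fay, Bella}, |A| = 12.
A ∖ B = {Bella}, so |A ∖ B| = 1.
So the statement is false.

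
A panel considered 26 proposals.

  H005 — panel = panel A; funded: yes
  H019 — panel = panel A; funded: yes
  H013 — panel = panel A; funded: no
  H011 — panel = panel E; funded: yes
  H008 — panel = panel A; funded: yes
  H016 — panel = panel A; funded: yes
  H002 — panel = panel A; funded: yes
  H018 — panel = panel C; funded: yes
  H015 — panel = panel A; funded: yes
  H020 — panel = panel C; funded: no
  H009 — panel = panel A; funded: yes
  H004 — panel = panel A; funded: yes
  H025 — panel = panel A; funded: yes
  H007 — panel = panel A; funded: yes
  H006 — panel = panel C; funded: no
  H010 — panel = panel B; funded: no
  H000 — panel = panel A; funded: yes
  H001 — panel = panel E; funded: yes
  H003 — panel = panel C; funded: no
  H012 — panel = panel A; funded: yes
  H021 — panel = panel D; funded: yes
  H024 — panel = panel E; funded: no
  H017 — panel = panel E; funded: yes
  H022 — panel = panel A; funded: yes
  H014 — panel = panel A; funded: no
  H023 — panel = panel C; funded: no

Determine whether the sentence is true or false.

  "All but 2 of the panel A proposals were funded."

True

'All but 2 of the panel A proposals were funded' holds iff |A ∖ B| = 2.
|A| = 15, |A ∩ B| = 13, |A ∖ B| = 2.
|A ∖ B| = 2, so the statement is true.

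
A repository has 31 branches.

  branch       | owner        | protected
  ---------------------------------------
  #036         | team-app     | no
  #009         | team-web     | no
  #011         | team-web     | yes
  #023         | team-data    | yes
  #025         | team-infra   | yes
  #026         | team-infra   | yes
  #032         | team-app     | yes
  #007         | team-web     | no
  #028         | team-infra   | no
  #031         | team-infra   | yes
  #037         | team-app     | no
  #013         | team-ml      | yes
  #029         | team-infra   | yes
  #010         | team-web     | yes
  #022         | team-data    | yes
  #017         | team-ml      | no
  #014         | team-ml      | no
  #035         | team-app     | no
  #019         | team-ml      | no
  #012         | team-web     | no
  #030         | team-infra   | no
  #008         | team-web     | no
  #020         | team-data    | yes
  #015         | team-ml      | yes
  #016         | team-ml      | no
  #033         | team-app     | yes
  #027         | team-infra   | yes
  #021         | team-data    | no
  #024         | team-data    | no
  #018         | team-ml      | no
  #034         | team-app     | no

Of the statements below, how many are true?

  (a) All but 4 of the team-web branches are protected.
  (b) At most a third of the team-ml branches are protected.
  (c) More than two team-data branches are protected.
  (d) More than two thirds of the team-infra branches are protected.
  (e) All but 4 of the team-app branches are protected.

(a) team-web: |A| = 6, |A ∩ B| = 2; needs |A ∖ B| = 4 — true.
(b) team-ml: |A| = 7, |A ∩ B| = 2; needs |A ∩ B| / |A| ≤ 1/3 — true.
(c) team-data: |A| = 5, |A ∩ B| = 3; needs |A ∩ B| > 2 — true.
(d) team-infra: |A| = 7, |A ∩ B| = 5; needs |A ∩ B| / |A| > 2/3 — true.
(e) team-app: |A| = 6, |A ∩ B| = 2; needs |A ∖ B| = 4 — true.

5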